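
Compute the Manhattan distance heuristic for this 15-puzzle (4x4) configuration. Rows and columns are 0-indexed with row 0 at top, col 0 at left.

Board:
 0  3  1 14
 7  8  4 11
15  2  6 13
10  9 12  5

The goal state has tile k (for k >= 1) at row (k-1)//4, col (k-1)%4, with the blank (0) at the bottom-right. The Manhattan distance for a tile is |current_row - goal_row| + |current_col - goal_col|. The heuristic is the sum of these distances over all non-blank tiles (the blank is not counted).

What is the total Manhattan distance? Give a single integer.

Answer: 38

Derivation:
Tile 3: at (0,1), goal (0,2), distance |0-0|+|1-2| = 1
Tile 1: at (0,2), goal (0,0), distance |0-0|+|2-0| = 2
Tile 14: at (0,3), goal (3,1), distance |0-3|+|3-1| = 5
Tile 7: at (1,0), goal (1,2), distance |1-1|+|0-2| = 2
Tile 8: at (1,1), goal (1,3), distance |1-1|+|1-3| = 2
Tile 4: at (1,2), goal (0,3), distance |1-0|+|2-3| = 2
Tile 11: at (1,3), goal (2,2), distance |1-2|+|3-2| = 2
Tile 15: at (2,0), goal (3,2), distance |2-3|+|0-2| = 3
Tile 2: at (2,1), goal (0,1), distance |2-0|+|1-1| = 2
Tile 6: at (2,2), goal (1,1), distance |2-1|+|2-1| = 2
Tile 13: at (2,3), goal (3,0), distance |2-3|+|3-0| = 4
Tile 10: at (3,0), goal (2,1), distance |3-2|+|0-1| = 2
Tile 9: at (3,1), goal (2,0), distance |3-2|+|1-0| = 2
Tile 12: at (3,2), goal (2,3), distance |3-2|+|2-3| = 2
Tile 5: at (3,3), goal (1,0), distance |3-1|+|3-0| = 5
Sum: 1 + 2 + 5 + 2 + 2 + 2 + 2 + 3 + 2 + 2 + 4 + 2 + 2 + 2 + 5 = 38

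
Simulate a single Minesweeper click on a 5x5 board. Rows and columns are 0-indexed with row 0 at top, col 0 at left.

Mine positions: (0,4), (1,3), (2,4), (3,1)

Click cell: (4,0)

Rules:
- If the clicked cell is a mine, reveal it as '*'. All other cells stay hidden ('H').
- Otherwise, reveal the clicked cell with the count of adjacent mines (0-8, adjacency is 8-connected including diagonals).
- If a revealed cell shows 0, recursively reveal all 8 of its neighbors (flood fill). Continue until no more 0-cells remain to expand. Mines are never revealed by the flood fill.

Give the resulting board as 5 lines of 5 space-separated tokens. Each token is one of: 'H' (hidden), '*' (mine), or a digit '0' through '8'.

H H H H H
H H H H H
H H H H H
H H H H H
1 H H H H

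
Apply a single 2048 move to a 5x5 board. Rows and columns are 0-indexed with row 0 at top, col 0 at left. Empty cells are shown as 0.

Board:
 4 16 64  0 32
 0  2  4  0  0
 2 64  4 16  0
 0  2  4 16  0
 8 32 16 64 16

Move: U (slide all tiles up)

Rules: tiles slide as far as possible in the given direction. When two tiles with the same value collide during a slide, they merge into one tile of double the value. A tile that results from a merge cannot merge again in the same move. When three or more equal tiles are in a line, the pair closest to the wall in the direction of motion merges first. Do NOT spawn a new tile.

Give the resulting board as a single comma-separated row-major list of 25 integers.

Slide up:
col 0: [4, 0, 2, 0, 8] -> [4, 2, 8, 0, 0]
col 1: [16, 2, 64, 2, 32] -> [16, 2, 64, 2, 32]
col 2: [64, 4, 4, 4, 16] -> [64, 8, 4, 16, 0]
col 3: [0, 0, 16, 16, 64] -> [32, 64, 0, 0, 0]
col 4: [32, 0, 0, 0, 16] -> [32, 16, 0, 0, 0]

Answer: 4, 16, 64, 32, 32, 2, 2, 8, 64, 16, 8, 64, 4, 0, 0, 0, 2, 16, 0, 0, 0, 32, 0, 0, 0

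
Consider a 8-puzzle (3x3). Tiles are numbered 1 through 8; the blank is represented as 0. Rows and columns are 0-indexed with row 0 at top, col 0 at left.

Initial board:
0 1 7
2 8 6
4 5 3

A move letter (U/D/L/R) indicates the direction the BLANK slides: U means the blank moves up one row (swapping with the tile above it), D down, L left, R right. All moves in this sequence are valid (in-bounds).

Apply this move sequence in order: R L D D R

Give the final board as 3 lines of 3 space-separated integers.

Answer: 2 1 7
4 8 6
5 0 3

Derivation:
After move 1 (R):
1 0 7
2 8 6
4 5 3

After move 2 (L):
0 1 7
2 8 6
4 5 3

After move 3 (D):
2 1 7
0 8 6
4 5 3

After move 4 (D):
2 1 7
4 8 6
0 5 3

After move 5 (R):
2 1 7
4 8 6
5 0 3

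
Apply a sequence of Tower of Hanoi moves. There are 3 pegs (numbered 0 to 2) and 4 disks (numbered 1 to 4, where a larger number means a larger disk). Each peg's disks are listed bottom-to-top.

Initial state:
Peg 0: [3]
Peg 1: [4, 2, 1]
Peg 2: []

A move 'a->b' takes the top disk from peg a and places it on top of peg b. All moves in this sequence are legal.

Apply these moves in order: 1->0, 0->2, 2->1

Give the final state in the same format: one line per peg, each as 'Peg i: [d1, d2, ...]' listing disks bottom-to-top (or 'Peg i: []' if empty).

Answer: Peg 0: [3]
Peg 1: [4, 2, 1]
Peg 2: []

Derivation:
After move 1 (1->0):
Peg 0: [3, 1]
Peg 1: [4, 2]
Peg 2: []

After move 2 (0->2):
Peg 0: [3]
Peg 1: [4, 2]
Peg 2: [1]

After move 3 (2->1):
Peg 0: [3]
Peg 1: [4, 2, 1]
Peg 2: []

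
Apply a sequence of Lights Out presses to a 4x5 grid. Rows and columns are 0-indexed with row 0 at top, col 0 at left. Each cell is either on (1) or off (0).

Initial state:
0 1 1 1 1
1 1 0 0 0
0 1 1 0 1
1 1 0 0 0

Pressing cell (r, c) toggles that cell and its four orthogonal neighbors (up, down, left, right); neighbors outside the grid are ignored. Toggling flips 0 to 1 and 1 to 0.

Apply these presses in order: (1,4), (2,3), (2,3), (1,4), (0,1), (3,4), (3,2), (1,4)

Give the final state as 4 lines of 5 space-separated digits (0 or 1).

After press 1 at (1,4):
0 1 1 1 0
1 1 0 1 1
0 1 1 0 0
1 1 0 0 0

After press 2 at (2,3):
0 1 1 1 0
1 1 0 0 1
0 1 0 1 1
1 1 0 1 0

After press 3 at (2,3):
0 1 1 1 0
1 1 0 1 1
0 1 1 0 0
1 1 0 0 0

After press 4 at (1,4):
0 1 1 1 1
1 1 0 0 0
0 1 1 0 1
1 1 0 0 0

After press 5 at (0,1):
1 0 0 1 1
1 0 0 0 0
0 1 1 0 1
1 1 0 0 0

After press 6 at (3,4):
1 0 0 1 1
1 0 0 0 0
0 1 1 0 0
1 1 0 1 1

After press 7 at (3,2):
1 0 0 1 1
1 0 0 0 0
0 1 0 0 0
1 0 1 0 1

After press 8 at (1,4):
1 0 0 1 0
1 0 0 1 1
0 1 0 0 1
1 0 1 0 1

Answer: 1 0 0 1 0
1 0 0 1 1
0 1 0 0 1
1 0 1 0 1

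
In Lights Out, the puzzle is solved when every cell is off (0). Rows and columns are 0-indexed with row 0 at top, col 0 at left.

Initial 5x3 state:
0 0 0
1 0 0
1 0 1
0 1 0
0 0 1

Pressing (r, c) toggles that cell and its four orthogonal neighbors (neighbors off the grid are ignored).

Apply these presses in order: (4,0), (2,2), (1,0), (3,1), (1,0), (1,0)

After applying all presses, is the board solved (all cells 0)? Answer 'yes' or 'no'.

After press 1 at (4,0):
0 0 0
1 0 0
1 0 1
1 1 0
1 1 1

After press 2 at (2,2):
0 0 0
1 0 1
1 1 0
1 1 1
1 1 1

After press 3 at (1,0):
1 0 0
0 1 1
0 1 0
1 1 1
1 1 1

After press 4 at (3,1):
1 0 0
0 1 1
0 0 0
0 0 0
1 0 1

After press 5 at (1,0):
0 0 0
1 0 1
1 0 0
0 0 0
1 0 1

After press 6 at (1,0):
1 0 0
0 1 1
0 0 0
0 0 0
1 0 1

Lights still on: 5

Answer: no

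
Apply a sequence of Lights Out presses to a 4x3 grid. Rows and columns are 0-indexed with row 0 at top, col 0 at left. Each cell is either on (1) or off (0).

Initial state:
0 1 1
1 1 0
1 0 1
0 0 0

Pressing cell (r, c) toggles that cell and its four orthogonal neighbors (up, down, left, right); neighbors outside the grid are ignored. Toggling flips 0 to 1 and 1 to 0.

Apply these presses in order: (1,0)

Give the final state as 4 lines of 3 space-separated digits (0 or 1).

Answer: 1 1 1
0 0 0
0 0 1
0 0 0

Derivation:
After press 1 at (1,0):
1 1 1
0 0 0
0 0 1
0 0 0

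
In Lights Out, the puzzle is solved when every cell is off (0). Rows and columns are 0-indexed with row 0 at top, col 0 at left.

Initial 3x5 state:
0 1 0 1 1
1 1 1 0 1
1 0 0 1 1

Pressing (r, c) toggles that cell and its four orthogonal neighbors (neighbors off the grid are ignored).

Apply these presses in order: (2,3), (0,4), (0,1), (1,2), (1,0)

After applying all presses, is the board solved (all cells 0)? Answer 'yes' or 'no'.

Answer: yes

Derivation:
After press 1 at (2,3):
0 1 0 1 1
1 1 1 1 1
1 0 1 0 0

After press 2 at (0,4):
0 1 0 0 0
1 1 1 1 0
1 0 1 0 0

After press 3 at (0,1):
1 0 1 0 0
1 0 1 1 0
1 0 1 0 0

After press 4 at (1,2):
1 0 0 0 0
1 1 0 0 0
1 0 0 0 0

After press 5 at (1,0):
0 0 0 0 0
0 0 0 0 0
0 0 0 0 0

Lights still on: 0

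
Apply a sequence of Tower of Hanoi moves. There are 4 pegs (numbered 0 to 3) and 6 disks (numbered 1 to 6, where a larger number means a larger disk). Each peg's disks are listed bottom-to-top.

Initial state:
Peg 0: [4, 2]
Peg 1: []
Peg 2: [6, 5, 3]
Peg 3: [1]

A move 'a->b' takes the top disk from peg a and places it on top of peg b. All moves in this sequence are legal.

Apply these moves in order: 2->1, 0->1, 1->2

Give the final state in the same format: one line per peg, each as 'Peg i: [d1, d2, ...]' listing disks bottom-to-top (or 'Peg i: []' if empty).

Answer: Peg 0: [4]
Peg 1: [3]
Peg 2: [6, 5, 2]
Peg 3: [1]

Derivation:
After move 1 (2->1):
Peg 0: [4, 2]
Peg 1: [3]
Peg 2: [6, 5]
Peg 3: [1]

After move 2 (0->1):
Peg 0: [4]
Peg 1: [3, 2]
Peg 2: [6, 5]
Peg 3: [1]

After move 3 (1->2):
Peg 0: [4]
Peg 1: [3]
Peg 2: [6, 5, 2]
Peg 3: [1]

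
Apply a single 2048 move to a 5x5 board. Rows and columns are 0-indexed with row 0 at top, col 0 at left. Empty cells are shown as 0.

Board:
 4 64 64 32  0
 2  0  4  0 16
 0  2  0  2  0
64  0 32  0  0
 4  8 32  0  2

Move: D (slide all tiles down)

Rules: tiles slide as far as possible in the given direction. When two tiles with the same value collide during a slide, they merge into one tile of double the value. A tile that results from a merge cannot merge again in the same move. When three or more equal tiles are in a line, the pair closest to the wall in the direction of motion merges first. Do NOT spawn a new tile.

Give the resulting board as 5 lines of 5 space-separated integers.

Slide down:
col 0: [4, 2, 0, 64, 4] -> [0, 4, 2, 64, 4]
col 1: [64, 0, 2, 0, 8] -> [0, 0, 64, 2, 8]
col 2: [64, 4, 0, 32, 32] -> [0, 0, 64, 4, 64]
col 3: [32, 0, 2, 0, 0] -> [0, 0, 0, 32, 2]
col 4: [0, 16, 0, 0, 2] -> [0, 0, 0, 16, 2]

Answer:  0  0  0  0  0
 4  0  0  0  0
 2 64 64  0  0
64  2  4 32 16
 4  8 64  2  2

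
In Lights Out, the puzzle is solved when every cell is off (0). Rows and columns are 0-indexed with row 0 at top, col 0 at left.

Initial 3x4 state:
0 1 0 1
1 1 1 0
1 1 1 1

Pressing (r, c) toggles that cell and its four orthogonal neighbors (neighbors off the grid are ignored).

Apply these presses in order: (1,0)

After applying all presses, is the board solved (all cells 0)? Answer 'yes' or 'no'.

After press 1 at (1,0):
1 1 0 1
0 0 1 0
0 1 1 1

Lights still on: 7

Answer: no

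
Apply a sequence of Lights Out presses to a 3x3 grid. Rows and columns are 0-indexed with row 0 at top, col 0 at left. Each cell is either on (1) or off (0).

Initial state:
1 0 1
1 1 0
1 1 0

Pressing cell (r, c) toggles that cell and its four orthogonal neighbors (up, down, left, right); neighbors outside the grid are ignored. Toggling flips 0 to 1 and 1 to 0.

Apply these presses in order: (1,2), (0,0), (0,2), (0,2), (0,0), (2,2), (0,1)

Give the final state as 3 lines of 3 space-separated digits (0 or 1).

After press 1 at (1,2):
1 0 0
1 0 1
1 1 1

After press 2 at (0,0):
0 1 0
0 0 1
1 1 1

After press 3 at (0,2):
0 0 1
0 0 0
1 1 1

After press 4 at (0,2):
0 1 0
0 0 1
1 1 1

After press 5 at (0,0):
1 0 0
1 0 1
1 1 1

After press 6 at (2,2):
1 0 0
1 0 0
1 0 0

After press 7 at (0,1):
0 1 1
1 1 0
1 0 0

Answer: 0 1 1
1 1 0
1 0 0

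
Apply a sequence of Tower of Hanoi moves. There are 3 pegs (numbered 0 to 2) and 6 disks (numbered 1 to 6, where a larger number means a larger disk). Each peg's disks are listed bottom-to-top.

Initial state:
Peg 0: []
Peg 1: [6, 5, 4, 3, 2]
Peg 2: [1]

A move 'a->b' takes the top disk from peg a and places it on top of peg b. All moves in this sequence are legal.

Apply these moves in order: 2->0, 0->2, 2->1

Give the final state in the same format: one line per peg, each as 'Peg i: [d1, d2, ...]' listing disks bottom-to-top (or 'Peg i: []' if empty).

After move 1 (2->0):
Peg 0: [1]
Peg 1: [6, 5, 4, 3, 2]
Peg 2: []

After move 2 (0->2):
Peg 0: []
Peg 1: [6, 5, 4, 3, 2]
Peg 2: [1]

After move 3 (2->1):
Peg 0: []
Peg 1: [6, 5, 4, 3, 2, 1]
Peg 2: []

Answer: Peg 0: []
Peg 1: [6, 5, 4, 3, 2, 1]
Peg 2: []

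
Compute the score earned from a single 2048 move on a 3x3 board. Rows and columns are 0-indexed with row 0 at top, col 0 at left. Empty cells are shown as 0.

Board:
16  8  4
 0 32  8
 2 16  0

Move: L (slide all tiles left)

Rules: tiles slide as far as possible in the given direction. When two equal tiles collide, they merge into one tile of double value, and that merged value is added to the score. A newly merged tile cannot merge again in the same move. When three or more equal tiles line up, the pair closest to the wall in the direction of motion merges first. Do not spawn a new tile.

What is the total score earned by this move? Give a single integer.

Answer: 0

Derivation:
Slide left:
row 0: [16, 8, 4] -> [16, 8, 4]  score +0 (running 0)
row 1: [0, 32, 8] -> [32, 8, 0]  score +0 (running 0)
row 2: [2, 16, 0] -> [2, 16, 0]  score +0 (running 0)
Board after move:
16  8  4
32  8  0
 2 16  0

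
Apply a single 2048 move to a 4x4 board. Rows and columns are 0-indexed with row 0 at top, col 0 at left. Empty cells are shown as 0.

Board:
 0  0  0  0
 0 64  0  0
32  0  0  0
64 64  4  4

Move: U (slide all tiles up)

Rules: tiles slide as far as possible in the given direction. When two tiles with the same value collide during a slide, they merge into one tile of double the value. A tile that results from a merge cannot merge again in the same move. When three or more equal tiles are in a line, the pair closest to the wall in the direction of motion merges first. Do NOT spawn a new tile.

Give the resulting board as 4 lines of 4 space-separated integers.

Slide up:
col 0: [0, 0, 32, 64] -> [32, 64, 0, 0]
col 1: [0, 64, 0, 64] -> [128, 0, 0, 0]
col 2: [0, 0, 0, 4] -> [4, 0, 0, 0]
col 3: [0, 0, 0, 4] -> [4, 0, 0, 0]

Answer:  32 128   4   4
 64   0   0   0
  0   0   0   0
  0   0   0   0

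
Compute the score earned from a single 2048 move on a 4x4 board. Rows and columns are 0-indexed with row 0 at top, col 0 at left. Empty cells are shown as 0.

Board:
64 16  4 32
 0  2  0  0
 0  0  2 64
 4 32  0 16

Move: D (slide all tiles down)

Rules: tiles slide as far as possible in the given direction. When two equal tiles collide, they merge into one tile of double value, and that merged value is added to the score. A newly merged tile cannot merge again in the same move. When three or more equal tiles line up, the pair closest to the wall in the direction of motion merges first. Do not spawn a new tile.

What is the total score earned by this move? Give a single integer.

Slide down:
col 0: [64, 0, 0, 4] -> [0, 0, 64, 4]  score +0 (running 0)
col 1: [16, 2, 0, 32] -> [0, 16, 2, 32]  score +0 (running 0)
col 2: [4, 0, 2, 0] -> [0, 0, 4, 2]  score +0 (running 0)
col 3: [32, 0, 64, 16] -> [0, 32, 64, 16]  score +0 (running 0)
Board after move:
 0  0  0  0
 0 16  0 32
64  2  4 64
 4 32  2 16

Answer: 0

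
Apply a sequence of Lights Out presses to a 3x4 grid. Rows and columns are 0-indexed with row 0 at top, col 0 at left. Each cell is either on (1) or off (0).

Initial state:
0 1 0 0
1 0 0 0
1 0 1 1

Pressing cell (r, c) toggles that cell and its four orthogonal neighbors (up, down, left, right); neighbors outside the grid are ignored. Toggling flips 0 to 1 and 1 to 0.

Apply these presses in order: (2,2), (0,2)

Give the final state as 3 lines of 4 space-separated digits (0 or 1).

Answer: 0 0 1 1
1 0 0 0
1 1 0 0

Derivation:
After press 1 at (2,2):
0 1 0 0
1 0 1 0
1 1 0 0

After press 2 at (0,2):
0 0 1 1
1 0 0 0
1 1 0 0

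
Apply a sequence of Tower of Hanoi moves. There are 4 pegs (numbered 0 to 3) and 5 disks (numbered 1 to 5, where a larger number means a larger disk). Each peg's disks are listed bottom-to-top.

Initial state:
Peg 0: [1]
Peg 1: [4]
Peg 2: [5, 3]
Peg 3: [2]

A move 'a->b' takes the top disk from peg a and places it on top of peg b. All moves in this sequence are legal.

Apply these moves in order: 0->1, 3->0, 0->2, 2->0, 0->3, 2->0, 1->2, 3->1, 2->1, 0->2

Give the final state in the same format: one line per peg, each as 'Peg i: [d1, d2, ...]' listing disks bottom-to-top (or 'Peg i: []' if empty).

Answer: Peg 0: []
Peg 1: [4, 2, 1]
Peg 2: [5, 3]
Peg 3: []

Derivation:
After move 1 (0->1):
Peg 0: []
Peg 1: [4, 1]
Peg 2: [5, 3]
Peg 3: [2]

After move 2 (3->0):
Peg 0: [2]
Peg 1: [4, 1]
Peg 2: [5, 3]
Peg 3: []

After move 3 (0->2):
Peg 0: []
Peg 1: [4, 1]
Peg 2: [5, 3, 2]
Peg 3: []

After move 4 (2->0):
Peg 0: [2]
Peg 1: [4, 1]
Peg 2: [5, 3]
Peg 3: []

After move 5 (0->3):
Peg 0: []
Peg 1: [4, 1]
Peg 2: [5, 3]
Peg 3: [2]

After move 6 (2->0):
Peg 0: [3]
Peg 1: [4, 1]
Peg 2: [5]
Peg 3: [2]

After move 7 (1->2):
Peg 0: [3]
Peg 1: [4]
Peg 2: [5, 1]
Peg 3: [2]

After move 8 (3->1):
Peg 0: [3]
Peg 1: [4, 2]
Peg 2: [5, 1]
Peg 3: []

After move 9 (2->1):
Peg 0: [3]
Peg 1: [4, 2, 1]
Peg 2: [5]
Peg 3: []

After move 10 (0->2):
Peg 0: []
Peg 1: [4, 2, 1]
Peg 2: [5, 3]
Peg 3: []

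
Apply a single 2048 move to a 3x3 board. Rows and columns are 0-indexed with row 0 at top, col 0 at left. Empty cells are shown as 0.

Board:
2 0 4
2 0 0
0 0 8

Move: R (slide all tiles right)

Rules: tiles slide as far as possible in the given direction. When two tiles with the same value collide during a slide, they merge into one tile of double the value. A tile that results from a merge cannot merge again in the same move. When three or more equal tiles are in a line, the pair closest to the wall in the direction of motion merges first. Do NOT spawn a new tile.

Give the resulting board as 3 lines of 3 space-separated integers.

Slide right:
row 0: [2, 0, 4] -> [0, 2, 4]
row 1: [2, 0, 0] -> [0, 0, 2]
row 2: [0, 0, 8] -> [0, 0, 8]

Answer: 0 2 4
0 0 2
0 0 8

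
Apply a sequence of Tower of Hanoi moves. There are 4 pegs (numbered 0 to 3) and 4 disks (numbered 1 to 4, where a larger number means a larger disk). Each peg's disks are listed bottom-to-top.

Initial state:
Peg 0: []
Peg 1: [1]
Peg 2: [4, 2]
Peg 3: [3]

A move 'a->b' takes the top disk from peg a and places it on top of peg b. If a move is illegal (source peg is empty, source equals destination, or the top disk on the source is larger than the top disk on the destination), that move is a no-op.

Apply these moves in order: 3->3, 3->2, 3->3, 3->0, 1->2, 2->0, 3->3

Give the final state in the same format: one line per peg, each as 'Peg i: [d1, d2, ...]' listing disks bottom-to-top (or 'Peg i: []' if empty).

After move 1 (3->3):
Peg 0: []
Peg 1: [1]
Peg 2: [4, 2]
Peg 3: [3]

After move 2 (3->2):
Peg 0: []
Peg 1: [1]
Peg 2: [4, 2]
Peg 3: [3]

After move 3 (3->3):
Peg 0: []
Peg 1: [1]
Peg 2: [4, 2]
Peg 3: [3]

After move 4 (3->0):
Peg 0: [3]
Peg 1: [1]
Peg 2: [4, 2]
Peg 3: []

After move 5 (1->2):
Peg 0: [3]
Peg 1: []
Peg 2: [4, 2, 1]
Peg 3: []

After move 6 (2->0):
Peg 0: [3, 1]
Peg 1: []
Peg 2: [4, 2]
Peg 3: []

After move 7 (3->3):
Peg 0: [3, 1]
Peg 1: []
Peg 2: [4, 2]
Peg 3: []

Answer: Peg 0: [3, 1]
Peg 1: []
Peg 2: [4, 2]
Peg 3: []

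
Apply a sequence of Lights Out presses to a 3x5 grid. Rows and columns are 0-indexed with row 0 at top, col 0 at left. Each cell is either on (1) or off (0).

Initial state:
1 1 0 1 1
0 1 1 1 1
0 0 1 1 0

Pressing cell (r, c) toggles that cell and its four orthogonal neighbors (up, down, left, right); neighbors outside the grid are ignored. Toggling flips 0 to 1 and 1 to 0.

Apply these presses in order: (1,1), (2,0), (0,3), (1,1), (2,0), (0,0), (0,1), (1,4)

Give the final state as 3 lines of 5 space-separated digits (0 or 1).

After press 1 at (1,1):
1 0 0 1 1
1 0 0 1 1
0 1 1 1 0

After press 2 at (2,0):
1 0 0 1 1
0 0 0 1 1
1 0 1 1 0

After press 3 at (0,3):
1 0 1 0 0
0 0 0 0 1
1 0 1 1 0

After press 4 at (1,1):
1 1 1 0 0
1 1 1 0 1
1 1 1 1 0

After press 5 at (2,0):
1 1 1 0 0
0 1 1 0 1
0 0 1 1 0

After press 6 at (0,0):
0 0 1 0 0
1 1 1 0 1
0 0 1 1 0

After press 7 at (0,1):
1 1 0 0 0
1 0 1 0 1
0 0 1 1 0

After press 8 at (1,4):
1 1 0 0 1
1 0 1 1 0
0 0 1 1 1

Answer: 1 1 0 0 1
1 0 1 1 0
0 0 1 1 1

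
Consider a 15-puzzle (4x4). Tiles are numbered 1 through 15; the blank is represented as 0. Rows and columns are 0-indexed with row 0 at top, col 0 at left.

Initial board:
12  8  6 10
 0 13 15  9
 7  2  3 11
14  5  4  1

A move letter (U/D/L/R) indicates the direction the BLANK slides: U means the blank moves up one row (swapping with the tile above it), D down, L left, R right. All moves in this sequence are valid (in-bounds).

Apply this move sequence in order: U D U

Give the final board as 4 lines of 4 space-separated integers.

Answer:  0  8  6 10
12 13 15  9
 7  2  3 11
14  5  4  1

Derivation:
After move 1 (U):
 0  8  6 10
12 13 15  9
 7  2  3 11
14  5  4  1

After move 2 (D):
12  8  6 10
 0 13 15  9
 7  2  3 11
14  5  4  1

After move 3 (U):
 0  8  6 10
12 13 15  9
 7  2  3 11
14  5  4  1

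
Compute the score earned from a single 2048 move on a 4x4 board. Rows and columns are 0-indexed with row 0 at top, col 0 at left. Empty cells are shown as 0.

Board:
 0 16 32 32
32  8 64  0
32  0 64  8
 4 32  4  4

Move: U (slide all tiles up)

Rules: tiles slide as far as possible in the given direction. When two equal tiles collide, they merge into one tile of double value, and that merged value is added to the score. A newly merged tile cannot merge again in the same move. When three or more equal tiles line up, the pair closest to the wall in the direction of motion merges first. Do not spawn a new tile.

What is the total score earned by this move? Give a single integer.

Slide up:
col 0: [0, 32, 32, 4] -> [64, 4, 0, 0]  score +64 (running 64)
col 1: [16, 8, 0, 32] -> [16, 8, 32, 0]  score +0 (running 64)
col 2: [32, 64, 64, 4] -> [32, 128, 4, 0]  score +128 (running 192)
col 3: [32, 0, 8, 4] -> [32, 8, 4, 0]  score +0 (running 192)
Board after move:
 64  16  32  32
  4   8 128   8
  0  32   4   4
  0   0   0   0

Answer: 192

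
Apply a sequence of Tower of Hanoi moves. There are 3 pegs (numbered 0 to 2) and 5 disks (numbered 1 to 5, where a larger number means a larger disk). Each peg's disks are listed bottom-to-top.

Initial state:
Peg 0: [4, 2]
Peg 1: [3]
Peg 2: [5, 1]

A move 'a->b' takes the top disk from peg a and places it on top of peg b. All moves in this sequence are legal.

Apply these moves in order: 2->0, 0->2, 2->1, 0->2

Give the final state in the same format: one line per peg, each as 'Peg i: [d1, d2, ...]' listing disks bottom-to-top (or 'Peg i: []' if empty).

Answer: Peg 0: [4]
Peg 1: [3, 1]
Peg 2: [5, 2]

Derivation:
After move 1 (2->0):
Peg 0: [4, 2, 1]
Peg 1: [3]
Peg 2: [5]

After move 2 (0->2):
Peg 0: [4, 2]
Peg 1: [3]
Peg 2: [5, 1]

After move 3 (2->1):
Peg 0: [4, 2]
Peg 1: [3, 1]
Peg 2: [5]

After move 4 (0->2):
Peg 0: [4]
Peg 1: [3, 1]
Peg 2: [5, 2]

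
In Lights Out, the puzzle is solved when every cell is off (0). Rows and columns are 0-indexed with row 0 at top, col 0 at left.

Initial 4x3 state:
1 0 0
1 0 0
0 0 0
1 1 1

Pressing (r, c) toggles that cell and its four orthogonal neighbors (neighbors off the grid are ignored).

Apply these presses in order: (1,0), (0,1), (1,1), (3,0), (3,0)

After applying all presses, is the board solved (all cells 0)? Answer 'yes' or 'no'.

Answer: no

Derivation:
After press 1 at (1,0):
0 0 0
0 1 0
1 0 0
1 1 1

After press 2 at (0,1):
1 1 1
0 0 0
1 0 0
1 1 1

After press 3 at (1,1):
1 0 1
1 1 1
1 1 0
1 1 1

After press 4 at (3,0):
1 0 1
1 1 1
0 1 0
0 0 1

After press 5 at (3,0):
1 0 1
1 1 1
1 1 0
1 1 1

Lights still on: 10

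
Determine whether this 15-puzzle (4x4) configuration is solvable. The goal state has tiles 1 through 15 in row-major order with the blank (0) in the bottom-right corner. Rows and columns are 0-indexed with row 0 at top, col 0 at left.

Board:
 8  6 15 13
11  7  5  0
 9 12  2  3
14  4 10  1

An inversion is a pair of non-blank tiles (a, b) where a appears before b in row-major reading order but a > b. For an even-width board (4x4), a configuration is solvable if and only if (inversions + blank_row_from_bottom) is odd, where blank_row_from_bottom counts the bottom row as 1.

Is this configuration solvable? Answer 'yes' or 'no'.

Inversions: 67
Blank is in row 1 (0-indexed from top), which is row 3 counting from the bottom (bottom = 1).
67 + 3 = 70, which is even, so the puzzle is not solvable.

Answer: no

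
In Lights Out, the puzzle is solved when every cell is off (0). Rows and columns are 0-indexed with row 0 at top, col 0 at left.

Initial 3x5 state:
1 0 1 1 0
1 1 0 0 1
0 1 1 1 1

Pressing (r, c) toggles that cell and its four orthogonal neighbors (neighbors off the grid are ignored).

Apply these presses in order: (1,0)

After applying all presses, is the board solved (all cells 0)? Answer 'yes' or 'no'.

Answer: no

Derivation:
After press 1 at (1,0):
0 0 1 1 0
0 0 0 0 1
1 1 1 1 1

Lights still on: 8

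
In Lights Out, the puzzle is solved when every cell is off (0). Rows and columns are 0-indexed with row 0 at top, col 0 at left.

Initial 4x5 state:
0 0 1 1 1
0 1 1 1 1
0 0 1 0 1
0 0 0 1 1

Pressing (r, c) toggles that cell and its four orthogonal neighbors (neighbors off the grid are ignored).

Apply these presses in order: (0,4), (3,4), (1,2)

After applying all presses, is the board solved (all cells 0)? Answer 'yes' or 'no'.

Answer: yes

Derivation:
After press 1 at (0,4):
0 0 1 0 0
0 1 1 1 0
0 0 1 0 1
0 0 0 1 1

After press 2 at (3,4):
0 0 1 0 0
0 1 1 1 0
0 0 1 0 0
0 0 0 0 0

After press 3 at (1,2):
0 0 0 0 0
0 0 0 0 0
0 0 0 0 0
0 0 0 0 0

Lights still on: 0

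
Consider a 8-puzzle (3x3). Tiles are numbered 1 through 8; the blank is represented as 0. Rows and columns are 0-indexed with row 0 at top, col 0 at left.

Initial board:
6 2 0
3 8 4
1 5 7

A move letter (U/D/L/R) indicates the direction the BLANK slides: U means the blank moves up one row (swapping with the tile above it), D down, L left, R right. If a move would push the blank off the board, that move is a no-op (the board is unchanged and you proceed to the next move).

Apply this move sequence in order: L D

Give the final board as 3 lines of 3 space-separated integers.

Answer: 6 8 2
3 0 4
1 5 7

Derivation:
After move 1 (L):
6 0 2
3 8 4
1 5 7

After move 2 (D):
6 8 2
3 0 4
1 5 7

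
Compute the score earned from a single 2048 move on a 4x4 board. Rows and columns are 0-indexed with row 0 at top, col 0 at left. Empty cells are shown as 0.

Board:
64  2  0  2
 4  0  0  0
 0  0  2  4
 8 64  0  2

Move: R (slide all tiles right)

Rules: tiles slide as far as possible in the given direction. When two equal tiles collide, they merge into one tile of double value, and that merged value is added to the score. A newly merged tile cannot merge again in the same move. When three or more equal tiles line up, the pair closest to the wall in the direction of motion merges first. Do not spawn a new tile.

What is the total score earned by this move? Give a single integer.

Slide right:
row 0: [64, 2, 0, 2] -> [0, 0, 64, 4]  score +4 (running 4)
row 1: [4, 0, 0, 0] -> [0, 0, 0, 4]  score +0 (running 4)
row 2: [0, 0, 2, 4] -> [0, 0, 2, 4]  score +0 (running 4)
row 3: [8, 64, 0, 2] -> [0, 8, 64, 2]  score +0 (running 4)
Board after move:
 0  0 64  4
 0  0  0  4
 0  0  2  4
 0  8 64  2

Answer: 4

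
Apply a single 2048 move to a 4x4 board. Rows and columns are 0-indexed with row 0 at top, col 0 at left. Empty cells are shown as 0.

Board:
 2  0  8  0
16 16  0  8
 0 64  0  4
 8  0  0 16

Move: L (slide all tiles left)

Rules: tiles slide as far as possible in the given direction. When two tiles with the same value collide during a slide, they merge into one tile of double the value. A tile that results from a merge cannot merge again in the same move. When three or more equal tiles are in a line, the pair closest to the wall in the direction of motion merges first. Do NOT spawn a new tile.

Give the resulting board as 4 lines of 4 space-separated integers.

Slide left:
row 0: [2, 0, 8, 0] -> [2, 8, 0, 0]
row 1: [16, 16, 0, 8] -> [32, 8, 0, 0]
row 2: [0, 64, 0, 4] -> [64, 4, 0, 0]
row 3: [8, 0, 0, 16] -> [8, 16, 0, 0]

Answer:  2  8  0  0
32  8  0  0
64  4  0  0
 8 16  0  0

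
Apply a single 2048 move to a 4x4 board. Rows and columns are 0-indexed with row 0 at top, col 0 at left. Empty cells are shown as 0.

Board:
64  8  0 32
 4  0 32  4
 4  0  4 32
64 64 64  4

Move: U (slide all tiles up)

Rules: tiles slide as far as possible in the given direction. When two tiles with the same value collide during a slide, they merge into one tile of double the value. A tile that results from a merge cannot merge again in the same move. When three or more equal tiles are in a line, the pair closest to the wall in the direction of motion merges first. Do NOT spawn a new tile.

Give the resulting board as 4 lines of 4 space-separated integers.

Answer: 64  8 32 32
 8 64  4  4
64  0 64 32
 0  0  0  4

Derivation:
Slide up:
col 0: [64, 4, 4, 64] -> [64, 8, 64, 0]
col 1: [8, 0, 0, 64] -> [8, 64, 0, 0]
col 2: [0, 32, 4, 64] -> [32, 4, 64, 0]
col 3: [32, 4, 32, 4] -> [32, 4, 32, 4]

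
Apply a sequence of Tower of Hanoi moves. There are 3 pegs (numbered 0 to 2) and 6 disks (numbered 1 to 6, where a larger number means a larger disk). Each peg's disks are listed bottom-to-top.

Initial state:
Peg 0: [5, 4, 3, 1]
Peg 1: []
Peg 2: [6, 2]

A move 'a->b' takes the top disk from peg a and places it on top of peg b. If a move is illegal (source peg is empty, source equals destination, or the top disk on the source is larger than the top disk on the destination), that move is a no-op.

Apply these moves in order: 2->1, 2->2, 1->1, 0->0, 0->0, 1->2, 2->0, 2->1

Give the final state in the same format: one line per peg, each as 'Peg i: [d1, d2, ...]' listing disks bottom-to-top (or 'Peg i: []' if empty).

Answer: Peg 0: [5, 4, 3, 1]
Peg 1: [2]
Peg 2: [6]

Derivation:
After move 1 (2->1):
Peg 0: [5, 4, 3, 1]
Peg 1: [2]
Peg 2: [6]

After move 2 (2->2):
Peg 0: [5, 4, 3, 1]
Peg 1: [2]
Peg 2: [6]

After move 3 (1->1):
Peg 0: [5, 4, 3, 1]
Peg 1: [2]
Peg 2: [6]

After move 4 (0->0):
Peg 0: [5, 4, 3, 1]
Peg 1: [2]
Peg 2: [6]

After move 5 (0->0):
Peg 0: [5, 4, 3, 1]
Peg 1: [2]
Peg 2: [6]

After move 6 (1->2):
Peg 0: [5, 4, 3, 1]
Peg 1: []
Peg 2: [6, 2]

After move 7 (2->0):
Peg 0: [5, 4, 3, 1]
Peg 1: []
Peg 2: [6, 2]

After move 8 (2->1):
Peg 0: [5, 4, 3, 1]
Peg 1: [2]
Peg 2: [6]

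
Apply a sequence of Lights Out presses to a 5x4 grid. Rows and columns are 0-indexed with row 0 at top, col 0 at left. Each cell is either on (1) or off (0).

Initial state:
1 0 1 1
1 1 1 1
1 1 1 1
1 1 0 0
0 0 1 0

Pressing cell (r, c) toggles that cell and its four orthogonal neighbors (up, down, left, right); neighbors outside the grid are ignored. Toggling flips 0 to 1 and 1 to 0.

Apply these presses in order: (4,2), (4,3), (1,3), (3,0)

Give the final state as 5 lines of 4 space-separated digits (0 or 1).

After press 1 at (4,2):
1 0 1 1
1 1 1 1
1 1 1 1
1 1 1 0
0 1 0 1

After press 2 at (4,3):
1 0 1 1
1 1 1 1
1 1 1 1
1 1 1 1
0 1 1 0

After press 3 at (1,3):
1 0 1 0
1 1 0 0
1 1 1 0
1 1 1 1
0 1 1 0

After press 4 at (3,0):
1 0 1 0
1 1 0 0
0 1 1 0
0 0 1 1
1 1 1 0

Answer: 1 0 1 0
1 1 0 0
0 1 1 0
0 0 1 1
1 1 1 0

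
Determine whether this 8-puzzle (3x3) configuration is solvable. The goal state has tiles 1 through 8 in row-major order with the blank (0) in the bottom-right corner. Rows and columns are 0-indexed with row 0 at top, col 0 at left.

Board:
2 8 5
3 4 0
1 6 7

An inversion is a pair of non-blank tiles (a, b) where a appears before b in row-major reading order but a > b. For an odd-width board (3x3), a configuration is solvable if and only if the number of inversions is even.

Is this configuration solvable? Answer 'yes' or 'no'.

Answer: yes

Derivation:
Inversions (pairs i<j in row-major order where tile[i] > tile[j] > 0): 12
12 is even, so the puzzle is solvable.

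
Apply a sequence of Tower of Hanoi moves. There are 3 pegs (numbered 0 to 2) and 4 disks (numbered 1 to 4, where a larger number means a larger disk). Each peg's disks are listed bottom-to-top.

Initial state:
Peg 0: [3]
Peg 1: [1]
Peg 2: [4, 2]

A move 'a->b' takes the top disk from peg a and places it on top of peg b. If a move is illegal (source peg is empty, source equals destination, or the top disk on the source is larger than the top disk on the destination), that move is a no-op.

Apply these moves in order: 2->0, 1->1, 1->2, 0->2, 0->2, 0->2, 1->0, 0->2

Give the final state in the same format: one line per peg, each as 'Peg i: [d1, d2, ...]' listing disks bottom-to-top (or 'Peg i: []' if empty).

Answer: Peg 0: [3, 2]
Peg 1: []
Peg 2: [4, 1]

Derivation:
After move 1 (2->0):
Peg 0: [3, 2]
Peg 1: [1]
Peg 2: [4]

After move 2 (1->1):
Peg 0: [3, 2]
Peg 1: [1]
Peg 2: [4]

After move 3 (1->2):
Peg 0: [3, 2]
Peg 1: []
Peg 2: [4, 1]

After move 4 (0->2):
Peg 0: [3, 2]
Peg 1: []
Peg 2: [4, 1]

After move 5 (0->2):
Peg 0: [3, 2]
Peg 1: []
Peg 2: [4, 1]

After move 6 (0->2):
Peg 0: [3, 2]
Peg 1: []
Peg 2: [4, 1]

After move 7 (1->0):
Peg 0: [3, 2]
Peg 1: []
Peg 2: [4, 1]

After move 8 (0->2):
Peg 0: [3, 2]
Peg 1: []
Peg 2: [4, 1]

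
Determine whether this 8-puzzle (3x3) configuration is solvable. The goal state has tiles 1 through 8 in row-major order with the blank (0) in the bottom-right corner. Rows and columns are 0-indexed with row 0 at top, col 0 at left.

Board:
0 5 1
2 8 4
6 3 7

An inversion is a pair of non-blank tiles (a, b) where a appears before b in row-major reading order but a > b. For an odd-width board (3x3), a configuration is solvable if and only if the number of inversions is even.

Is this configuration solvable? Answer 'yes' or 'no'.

Inversions (pairs i<j in row-major order where tile[i] > tile[j] > 0): 10
10 is even, so the puzzle is solvable.

Answer: yes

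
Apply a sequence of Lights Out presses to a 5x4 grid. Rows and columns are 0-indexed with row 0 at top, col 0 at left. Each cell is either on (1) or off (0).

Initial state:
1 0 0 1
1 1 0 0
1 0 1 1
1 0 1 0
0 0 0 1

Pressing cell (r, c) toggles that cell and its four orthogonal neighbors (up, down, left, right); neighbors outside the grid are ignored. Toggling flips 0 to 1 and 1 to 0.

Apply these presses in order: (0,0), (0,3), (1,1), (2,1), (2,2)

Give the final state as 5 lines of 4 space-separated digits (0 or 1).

Answer: 0 0 1 0
1 1 0 1
0 1 1 0
1 1 0 0
0 0 0 1

Derivation:
After press 1 at (0,0):
0 1 0 1
0 1 0 0
1 0 1 1
1 0 1 0
0 0 0 1

After press 2 at (0,3):
0 1 1 0
0 1 0 1
1 0 1 1
1 0 1 0
0 0 0 1

After press 3 at (1,1):
0 0 1 0
1 0 1 1
1 1 1 1
1 0 1 0
0 0 0 1

After press 4 at (2,1):
0 0 1 0
1 1 1 1
0 0 0 1
1 1 1 0
0 0 0 1

After press 5 at (2,2):
0 0 1 0
1 1 0 1
0 1 1 0
1 1 0 0
0 0 0 1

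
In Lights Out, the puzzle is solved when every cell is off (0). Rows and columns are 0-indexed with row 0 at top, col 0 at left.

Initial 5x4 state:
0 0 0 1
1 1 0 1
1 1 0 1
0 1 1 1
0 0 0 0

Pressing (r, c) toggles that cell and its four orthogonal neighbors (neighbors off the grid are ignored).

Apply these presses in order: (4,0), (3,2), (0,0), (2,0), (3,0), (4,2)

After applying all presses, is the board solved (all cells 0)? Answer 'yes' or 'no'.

After press 1 at (4,0):
0 0 0 1
1 1 0 1
1 1 0 1
1 1 1 1
1 1 0 0

After press 2 at (3,2):
0 0 0 1
1 1 0 1
1 1 1 1
1 0 0 0
1 1 1 0

After press 3 at (0,0):
1 1 0 1
0 1 0 1
1 1 1 1
1 0 0 0
1 1 1 0

After press 4 at (2,0):
1 1 0 1
1 1 0 1
0 0 1 1
0 0 0 0
1 1 1 0

After press 5 at (3,0):
1 1 0 1
1 1 0 1
1 0 1 1
1 1 0 0
0 1 1 0

After press 6 at (4,2):
1 1 0 1
1 1 0 1
1 0 1 1
1 1 1 0
0 0 0 1

Lights still on: 13

Answer: no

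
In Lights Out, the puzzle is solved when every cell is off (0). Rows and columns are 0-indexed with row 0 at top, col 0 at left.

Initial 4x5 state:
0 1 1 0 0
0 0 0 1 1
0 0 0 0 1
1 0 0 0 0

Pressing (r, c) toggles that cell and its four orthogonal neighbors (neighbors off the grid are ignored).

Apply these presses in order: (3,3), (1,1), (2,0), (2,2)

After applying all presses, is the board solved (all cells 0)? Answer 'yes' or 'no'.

Answer: no

Derivation:
After press 1 at (3,3):
0 1 1 0 0
0 0 0 1 1
0 0 0 1 1
1 0 1 1 1

After press 2 at (1,1):
0 0 1 0 0
1 1 1 1 1
0 1 0 1 1
1 0 1 1 1

After press 3 at (2,0):
0 0 1 0 0
0 1 1 1 1
1 0 0 1 1
0 0 1 1 1

After press 4 at (2,2):
0 0 1 0 0
0 1 0 1 1
1 1 1 0 1
0 0 0 1 1

Lights still on: 10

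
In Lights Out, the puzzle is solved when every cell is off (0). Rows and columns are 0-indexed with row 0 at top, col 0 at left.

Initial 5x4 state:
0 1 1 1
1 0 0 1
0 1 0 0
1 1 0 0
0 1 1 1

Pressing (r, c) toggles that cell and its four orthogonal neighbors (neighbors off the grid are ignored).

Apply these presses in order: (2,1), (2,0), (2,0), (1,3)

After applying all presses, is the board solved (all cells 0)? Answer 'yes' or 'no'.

Answer: no

Derivation:
After press 1 at (2,1):
0 1 1 1
1 1 0 1
1 0 1 0
1 0 0 0
0 1 1 1

After press 2 at (2,0):
0 1 1 1
0 1 0 1
0 1 1 0
0 0 0 0
0 1 1 1

After press 3 at (2,0):
0 1 1 1
1 1 0 1
1 0 1 0
1 0 0 0
0 1 1 1

After press 4 at (1,3):
0 1 1 0
1 1 1 0
1 0 1 1
1 0 0 0
0 1 1 1

Lights still on: 12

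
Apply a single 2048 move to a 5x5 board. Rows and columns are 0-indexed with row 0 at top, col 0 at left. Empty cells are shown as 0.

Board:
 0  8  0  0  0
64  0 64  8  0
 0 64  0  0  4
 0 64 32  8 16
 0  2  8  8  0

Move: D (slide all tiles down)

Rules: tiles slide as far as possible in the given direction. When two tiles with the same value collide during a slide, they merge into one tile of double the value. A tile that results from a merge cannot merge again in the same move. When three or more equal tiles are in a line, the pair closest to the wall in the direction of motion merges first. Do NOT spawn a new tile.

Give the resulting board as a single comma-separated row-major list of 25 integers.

Answer: 0, 0, 0, 0, 0, 0, 0, 0, 0, 0, 0, 8, 64, 0, 0, 0, 128, 32, 8, 4, 64, 2, 8, 16, 16

Derivation:
Slide down:
col 0: [0, 64, 0, 0, 0] -> [0, 0, 0, 0, 64]
col 1: [8, 0, 64, 64, 2] -> [0, 0, 8, 128, 2]
col 2: [0, 64, 0, 32, 8] -> [0, 0, 64, 32, 8]
col 3: [0, 8, 0, 8, 8] -> [0, 0, 0, 8, 16]
col 4: [0, 0, 4, 16, 0] -> [0, 0, 0, 4, 16]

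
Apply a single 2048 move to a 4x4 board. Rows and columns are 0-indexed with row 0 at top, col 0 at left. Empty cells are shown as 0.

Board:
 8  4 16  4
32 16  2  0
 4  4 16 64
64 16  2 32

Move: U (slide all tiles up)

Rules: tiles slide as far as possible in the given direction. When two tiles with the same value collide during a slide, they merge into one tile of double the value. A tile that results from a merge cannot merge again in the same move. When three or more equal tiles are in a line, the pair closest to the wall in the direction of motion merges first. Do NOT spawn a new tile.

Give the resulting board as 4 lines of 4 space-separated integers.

Slide up:
col 0: [8, 32, 4, 64] -> [8, 32, 4, 64]
col 1: [4, 16, 4, 16] -> [4, 16, 4, 16]
col 2: [16, 2, 16, 2] -> [16, 2, 16, 2]
col 3: [4, 0, 64, 32] -> [4, 64, 32, 0]

Answer:  8  4 16  4
32 16  2 64
 4  4 16 32
64 16  2  0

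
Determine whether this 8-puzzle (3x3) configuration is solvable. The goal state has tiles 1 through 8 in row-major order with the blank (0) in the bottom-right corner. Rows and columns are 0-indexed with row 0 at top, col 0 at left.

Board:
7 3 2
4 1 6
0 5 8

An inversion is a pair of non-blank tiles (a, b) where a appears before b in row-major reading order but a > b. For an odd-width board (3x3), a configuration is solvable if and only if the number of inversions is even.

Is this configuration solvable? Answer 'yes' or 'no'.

Inversions (pairs i<j in row-major order where tile[i] > tile[j] > 0): 11
11 is odd, so the puzzle is not solvable.

Answer: no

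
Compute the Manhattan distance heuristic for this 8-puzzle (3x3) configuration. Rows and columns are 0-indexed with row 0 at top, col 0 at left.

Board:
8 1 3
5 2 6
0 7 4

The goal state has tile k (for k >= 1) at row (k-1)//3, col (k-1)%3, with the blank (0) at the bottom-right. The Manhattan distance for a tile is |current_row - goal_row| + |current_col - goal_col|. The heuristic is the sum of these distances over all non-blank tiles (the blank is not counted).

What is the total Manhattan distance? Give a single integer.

Tile 8: (0,0)->(2,1) = 3
Tile 1: (0,1)->(0,0) = 1
Tile 3: (0,2)->(0,2) = 0
Tile 5: (1,0)->(1,1) = 1
Tile 2: (1,1)->(0,1) = 1
Tile 6: (1,2)->(1,2) = 0
Tile 7: (2,1)->(2,0) = 1
Tile 4: (2,2)->(1,0) = 3
Sum: 3 + 1 + 0 + 1 + 1 + 0 + 1 + 3 = 10

Answer: 10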